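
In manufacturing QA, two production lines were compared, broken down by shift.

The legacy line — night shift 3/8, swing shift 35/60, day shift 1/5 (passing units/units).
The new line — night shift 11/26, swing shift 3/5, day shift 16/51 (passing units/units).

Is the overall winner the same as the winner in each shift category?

Night shift: the legacy line 3/8 = 37.5%, the new line 11/26 = 42.3% → the new line
Swing shift: the legacy line 35/60 = 58.3%, the new line 3/5 = 60.0% → the new line
Day shift: the legacy line 1/5 = 20.0%, the new line 16/51 = 31.4% → the new line
Overall: the legacy line 39/73 = 53.4%, the new line 30/82 = 36.6% → the legacy line
The new line wins each shift group but the legacy line wins overall — the comparison reverses. The new line's units skew toward day shift, which has a lower base rate.

No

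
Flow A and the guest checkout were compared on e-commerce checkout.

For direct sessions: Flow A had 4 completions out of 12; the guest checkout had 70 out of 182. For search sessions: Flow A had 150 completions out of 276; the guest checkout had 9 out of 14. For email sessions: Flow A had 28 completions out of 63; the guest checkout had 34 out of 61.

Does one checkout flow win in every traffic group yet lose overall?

Direct: Flow A 4/12 = 33.3%, the guest checkout 70/182 = 38.5% → the guest checkout
Search: Flow A 150/276 = 54.3%, the guest checkout 9/14 = 64.3% → the guest checkout
Email: Flow A 28/63 = 44.4%, the guest checkout 34/61 = 55.7% → the guest checkout
Overall: Flow A 182/351 = 51.9%, the guest checkout 113/257 = 44.0% → Flow A
The guest checkout wins each traffic group but Flow A wins overall — the comparison reverses. The guest checkout's sessions skew toward direct, which has a lower base rate.

Yes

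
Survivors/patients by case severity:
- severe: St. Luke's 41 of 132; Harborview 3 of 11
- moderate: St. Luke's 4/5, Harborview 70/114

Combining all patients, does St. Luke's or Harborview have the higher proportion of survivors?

Severe: St. Luke's 41/132 = 31.1%, Harborview 3/11 = 27.3% → St. Luke's
Moderate: St. Luke's 4/5 = 80.0%, Harborview 70/114 = 61.4% → St. Luke's
Overall: St. Luke's 45/137 = 32.8%, Harborview 73/125 = 58.4% → Harborview
(St. Luke's wins every case group but Harborview wins overall — St. Luke's's patients skew toward the low-rate severe group.)

Harborview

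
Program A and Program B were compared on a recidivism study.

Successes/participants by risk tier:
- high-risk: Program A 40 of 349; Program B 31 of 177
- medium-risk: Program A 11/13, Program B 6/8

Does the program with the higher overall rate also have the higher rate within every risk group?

No

High-risk: Program A 40/349 = 11.5%, Program B 31/177 = 17.5% → Program B
Medium-risk: Program A 11/13 = 84.6%, Program B 6/8 = 75.0% → Program A
Overall: Program A 51/362 = 14.1%, Program B 37/185 = 20.0% → Program B
Neither sweeps: Program A wins 1 of 2 groups, Program B wins 1. Program B wins overall but not every group — no Simpson reversal.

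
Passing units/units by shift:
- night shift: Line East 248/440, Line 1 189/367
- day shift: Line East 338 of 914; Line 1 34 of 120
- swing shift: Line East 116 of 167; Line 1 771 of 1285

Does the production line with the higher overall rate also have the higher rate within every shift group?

No

Night shift: Line East 248/440 = 56.4%, Line 1 189/367 = 51.5% → Line East
Day shift: Line East 338/914 = 37.0%, Line 1 34/120 = 28.3% → Line East
Swing shift: Line East 116/167 = 69.5%, Line 1 771/1285 = 60.0% → Line East
Overall: Line East 702/1521 = 46.2%, Line 1 994/1772 = 56.1% → Line 1
Line East wins each shift group but Line 1 wins overall — the comparison reverses. Line East's units skew toward day shift, which has a lower base rate.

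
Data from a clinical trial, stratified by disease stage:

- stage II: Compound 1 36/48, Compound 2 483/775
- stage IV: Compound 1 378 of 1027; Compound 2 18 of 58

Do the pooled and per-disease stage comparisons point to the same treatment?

No

Stage II: Compound 1 36/48 = 75.0%, Compound 2 483/775 = 62.3% → Compound 1
Stage IV: Compound 1 378/1027 = 36.8%, Compound 2 18/58 = 31.0% → Compound 1
Overall: Compound 1 414/1075 = 38.5%, Compound 2 501/833 = 60.1% → Compound 2
Compound 1 wins each disease group but Compound 2 wins overall — the comparison reverses. Compound 1's patients skew toward stage IV, which has a lower base rate.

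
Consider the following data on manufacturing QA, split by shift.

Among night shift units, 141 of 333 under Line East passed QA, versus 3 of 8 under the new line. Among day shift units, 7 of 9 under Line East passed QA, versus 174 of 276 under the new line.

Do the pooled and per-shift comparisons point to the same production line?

Night shift: Line East 141/333 = 42.3%, the new line 3/8 = 37.5% → Line East
Day shift: Line East 7/9 = 77.8%, the new line 174/276 = 63.0% → Line East
Overall: Line East 148/342 = 43.3%, the new line 177/284 = 62.3% → the new line
Line East wins each shift group but the new line wins overall — the comparison reverses. Line East's units skew toward night shift, which has a lower base rate.

No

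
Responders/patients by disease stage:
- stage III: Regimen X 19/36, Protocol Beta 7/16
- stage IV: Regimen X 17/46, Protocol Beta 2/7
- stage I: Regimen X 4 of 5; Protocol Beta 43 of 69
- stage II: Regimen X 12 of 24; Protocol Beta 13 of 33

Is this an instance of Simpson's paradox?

Stage III: Regimen X 19/36 = 52.8%, Protocol Beta 7/16 = 43.8% → Regimen X
Stage IV: Regimen X 17/46 = 37.0%, Protocol Beta 2/7 = 28.6% → Regimen X
Stage I: Regimen X 4/5 = 80.0%, Protocol Beta 43/69 = 62.3% → Regimen X
Stage II: Regimen X 12/24 = 50.0%, Protocol Beta 13/33 = 39.4% → Regimen X
Overall: Regimen X 52/111 = 46.8%, Protocol Beta 65/125 = 52.0% → Protocol Beta
Regimen X wins each disease group but Protocol Beta wins overall — the comparison reverses. Regimen X's patients skew toward stage IV, which has a lower base rate.

Yes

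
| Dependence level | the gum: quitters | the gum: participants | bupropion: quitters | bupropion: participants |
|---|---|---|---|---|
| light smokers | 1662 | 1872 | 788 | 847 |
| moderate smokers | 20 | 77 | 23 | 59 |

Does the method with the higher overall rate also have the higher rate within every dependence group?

Yes

Light smokers: the gum 1662/1872 = 88.8%, bupropion 788/847 = 93.0% → bupropion
Moderate smokers: the gum 20/77 = 26.0%, bupropion 23/59 = 39.0% → bupropion
Overall: the gum 1682/1949 = 86.3%, bupropion 811/906 = 89.5% → bupropion
Bupropion wins overall and in every dependence group — no reversal.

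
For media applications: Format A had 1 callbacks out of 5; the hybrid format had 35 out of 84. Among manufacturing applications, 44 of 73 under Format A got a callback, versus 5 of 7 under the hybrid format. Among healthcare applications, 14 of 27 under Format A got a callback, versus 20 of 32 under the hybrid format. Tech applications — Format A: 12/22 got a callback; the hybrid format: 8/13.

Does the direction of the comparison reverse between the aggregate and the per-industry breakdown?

Media: Format A 1/5 = 20.0%, the hybrid format 35/84 = 41.7% → the hybrid format
Manufacturing: Format A 44/73 = 60.3%, the hybrid format 5/7 = 71.4% → the hybrid format
Healthcare: Format A 14/27 = 51.9%, the hybrid format 20/32 = 62.5% → the hybrid format
Tech: Format A 12/22 = 54.5%, the hybrid format 8/13 = 61.5% → the hybrid format
Overall: Format A 71/127 = 55.9%, the hybrid format 68/136 = 50.0% → Format A
The hybrid format wins each industry group but Format A wins overall — the comparison reverses. The hybrid format's applications skew toward media, which has a lower base rate.

Yes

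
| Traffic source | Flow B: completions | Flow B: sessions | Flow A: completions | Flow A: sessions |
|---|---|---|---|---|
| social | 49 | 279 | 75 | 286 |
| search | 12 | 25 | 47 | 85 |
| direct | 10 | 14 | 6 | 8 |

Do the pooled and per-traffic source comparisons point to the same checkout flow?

Yes

Social: Flow B 49/279 = 17.6%, Flow A 75/286 = 26.2% → Flow A
Search: Flow B 12/25 = 48.0%, Flow A 47/85 = 55.3% → Flow A
Direct: Flow B 10/14 = 71.4%, Flow A 6/8 = 75.0% → Flow A
Overall: Flow B 71/318 = 22.3%, Flow A 128/379 = 33.8% → Flow A
Flow A wins overall and in every traffic group — no reversal.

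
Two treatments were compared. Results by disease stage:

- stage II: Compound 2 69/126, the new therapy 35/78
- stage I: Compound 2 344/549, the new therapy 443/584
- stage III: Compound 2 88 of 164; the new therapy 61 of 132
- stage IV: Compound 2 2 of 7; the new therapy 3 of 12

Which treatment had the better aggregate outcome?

Stage II: Compound 2 69/126 = 54.8%, the new therapy 35/78 = 44.9% → Compound 2
Stage I: Compound 2 344/549 = 62.7%, the new therapy 443/584 = 75.9% → the new therapy
Stage III: Compound 2 88/164 = 53.7%, the new therapy 61/132 = 46.2% → Compound 2
Stage IV: Compound 2 2/7 = 28.6%, the new therapy 3/12 = 25.0% → Compound 2
Overall: Compound 2 503/846 = 59.5%, the new therapy 542/806 = 67.2% → the new therapy
(Neither sweeps every disease group, but the new therapy has the higher pooled rate.)

the new therapy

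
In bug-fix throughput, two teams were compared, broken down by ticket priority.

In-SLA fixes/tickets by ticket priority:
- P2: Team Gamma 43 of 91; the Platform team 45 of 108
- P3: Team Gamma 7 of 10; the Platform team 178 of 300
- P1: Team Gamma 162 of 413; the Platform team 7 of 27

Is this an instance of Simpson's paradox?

P2: Team Gamma 43/91 = 47.3%, the Platform team 45/108 = 41.7% → Team Gamma
P3: Team Gamma 7/10 = 70.0%, the Platform team 178/300 = 59.3% → Team Gamma
P1: Team Gamma 162/413 = 39.2%, the Platform team 7/27 = 25.9% → Team Gamma
Overall: Team Gamma 212/514 = 41.2%, the Platform team 230/435 = 52.9% → the Platform team
Team Gamma wins each ticket group but the Platform team wins overall — the comparison reverses. Team Gamma's tickets skew toward P1, which has a lower base rate.

Yes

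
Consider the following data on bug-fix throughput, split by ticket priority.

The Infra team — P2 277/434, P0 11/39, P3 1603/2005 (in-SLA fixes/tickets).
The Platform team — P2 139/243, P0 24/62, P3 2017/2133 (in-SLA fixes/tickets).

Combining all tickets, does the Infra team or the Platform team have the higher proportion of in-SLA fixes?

P2: the Infra team 277/434 = 63.8%, the Platform team 139/243 = 57.2% → the Infra team
P0: the Infra team 11/39 = 28.2%, the Platform team 24/62 = 38.7% → the Platform team
P3: the Infra team 1603/2005 = 80.0%, the Platform team 2017/2133 = 94.6% → the Platform team
Overall: the Infra team 1891/2478 = 76.3%, the Platform team 2180/2438 = 89.4% → the Platform team
(Neither sweeps every ticket group, but the Platform team has the higher pooled rate.)

the Platform team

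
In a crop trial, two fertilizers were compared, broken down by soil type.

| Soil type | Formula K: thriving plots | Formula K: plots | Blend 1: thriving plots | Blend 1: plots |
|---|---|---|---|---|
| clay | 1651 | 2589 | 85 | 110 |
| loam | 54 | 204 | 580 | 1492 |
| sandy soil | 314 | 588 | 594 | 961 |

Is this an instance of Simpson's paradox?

Yes

Clay: Formula K 1651/2589 = 63.8%, Blend 1 85/110 = 77.3% → Blend 1
Loam: Formula K 54/204 = 26.5%, Blend 1 580/1492 = 38.9% → Blend 1
Sandy soil: Formula K 314/588 = 53.4%, Blend 1 594/961 = 61.8% → Blend 1
Overall: Formula K 2019/3381 = 59.7%, Blend 1 1259/2563 = 49.1% → Formula K
Blend 1 wins each soil group but Formula K wins overall — the comparison reverses. Blend 1's plots skew toward loam, which has a lower base rate.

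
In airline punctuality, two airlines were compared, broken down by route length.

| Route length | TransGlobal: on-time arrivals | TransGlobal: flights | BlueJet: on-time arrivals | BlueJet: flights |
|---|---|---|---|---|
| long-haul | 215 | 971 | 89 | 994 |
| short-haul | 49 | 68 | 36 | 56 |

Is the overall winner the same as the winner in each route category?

Long-haul: TransGlobal 215/971 = 22.1%, BlueJet 89/994 = 9.0% → TransGlobal
Short-haul: TransGlobal 49/68 = 72.1%, BlueJet 36/56 = 64.3% → TransGlobal
Overall: TransGlobal 264/1039 = 25.4%, BlueJet 125/1050 = 11.9% → TransGlobal
TransGlobal wins overall and in every route group — no reversal.

Yes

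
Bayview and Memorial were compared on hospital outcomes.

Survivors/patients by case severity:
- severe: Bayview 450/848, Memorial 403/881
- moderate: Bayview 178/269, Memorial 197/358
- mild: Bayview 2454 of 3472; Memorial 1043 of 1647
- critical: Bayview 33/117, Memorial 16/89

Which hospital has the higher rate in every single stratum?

Bayview

Severe: Bayview 450/848 = 53.1%, Memorial 403/881 = 45.7% → Bayview
Moderate: Bayview 178/269 = 66.2%, Memorial 197/358 = 55.0% → Bayview
Mild: Bayview 2454/3472 = 70.7%, Memorial 1043/1647 = 63.3% → Bayview
Critical: Bayview 33/117 = 28.2%, Memorial 16/89 = 18.0% → Bayview
Bayview has the higher rate in all 4 groups.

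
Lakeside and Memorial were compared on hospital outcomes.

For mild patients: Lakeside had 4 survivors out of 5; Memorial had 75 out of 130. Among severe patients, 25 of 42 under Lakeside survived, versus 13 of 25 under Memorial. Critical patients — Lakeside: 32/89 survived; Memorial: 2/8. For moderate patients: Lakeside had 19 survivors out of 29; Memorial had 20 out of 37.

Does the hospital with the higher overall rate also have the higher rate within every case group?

Mild: Lakeside 4/5 = 80.0%, Memorial 75/130 = 57.7% → Lakeside
Severe: Lakeside 25/42 = 59.5%, Memorial 13/25 = 52.0% → Lakeside
Critical: Lakeside 32/89 = 36.0%, Memorial 2/8 = 25.0% → Lakeside
Moderate: Lakeside 19/29 = 65.5%, Memorial 20/37 = 54.1% → Lakeside
Overall: Lakeside 80/165 = 48.5%, Memorial 110/200 = 55.0% → Memorial
Lakeside wins each case group but Memorial wins overall — the comparison reverses. Lakeside's patients skew toward critical, which has a lower base rate.

No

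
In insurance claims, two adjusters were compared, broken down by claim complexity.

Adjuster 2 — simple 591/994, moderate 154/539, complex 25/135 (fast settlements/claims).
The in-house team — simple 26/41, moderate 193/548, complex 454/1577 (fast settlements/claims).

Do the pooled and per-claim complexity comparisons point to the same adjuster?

Simple: Adjuster 2 591/994 = 59.5%, the in-house team 26/41 = 63.4% → the in-house team
Moderate: Adjuster 2 154/539 = 28.6%, the in-house team 193/548 = 35.2% → the in-house team
Complex: Adjuster 2 25/135 = 18.5%, the in-house team 454/1577 = 28.8% → the in-house team
Overall: Adjuster 2 770/1668 = 46.2%, the in-house team 673/2166 = 31.1% → Adjuster 2
The in-house team wins each claim group but Adjuster 2 wins overall — the comparison reverses. The in-house team's claims skew toward complex, which has a lower base rate.

No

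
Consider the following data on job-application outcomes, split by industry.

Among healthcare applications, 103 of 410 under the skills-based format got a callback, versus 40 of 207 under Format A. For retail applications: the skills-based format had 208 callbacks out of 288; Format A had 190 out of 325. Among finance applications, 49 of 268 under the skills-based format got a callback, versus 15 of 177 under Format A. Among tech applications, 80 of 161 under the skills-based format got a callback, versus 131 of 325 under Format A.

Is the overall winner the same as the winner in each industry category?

Yes

Healthcare: the skills-based format 103/410 = 25.1%, Format A 40/207 = 19.3% → the skills-based format
Retail: the skills-based format 208/288 = 72.2%, Format A 190/325 = 58.5% → the skills-based format
Finance: the skills-based format 49/268 = 18.3%, Format A 15/177 = 8.5% → the skills-based format
Tech: the skills-based format 80/161 = 49.7%, Format A 131/325 = 40.3% → the skills-based format
Overall: the skills-based format 440/1127 = 39.0%, Format A 376/1034 = 36.4% → the skills-based format
The skills-based format wins overall and in every industry group — no reversal.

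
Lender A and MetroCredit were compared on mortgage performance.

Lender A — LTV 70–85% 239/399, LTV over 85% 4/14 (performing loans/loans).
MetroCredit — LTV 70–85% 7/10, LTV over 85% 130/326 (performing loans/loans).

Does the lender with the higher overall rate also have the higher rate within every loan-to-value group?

No

LTV 70–85%: Lender A 239/399 = 59.9%, MetroCredit 7/10 = 70.0% → MetroCredit
LTV over 85%: Lender A 4/14 = 28.6%, MetroCredit 130/326 = 39.9% → MetroCredit
Overall: Lender A 243/413 = 58.8%, MetroCredit 137/336 = 40.8% → Lender A
MetroCredit wins each loan-to-value group but Lender A wins overall — the comparison reverses. MetroCredit's loans skew toward LTV over 85%, which has a lower base rate.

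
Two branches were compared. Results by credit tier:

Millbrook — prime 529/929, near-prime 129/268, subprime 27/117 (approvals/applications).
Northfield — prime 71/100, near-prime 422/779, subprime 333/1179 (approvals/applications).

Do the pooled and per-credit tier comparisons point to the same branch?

Prime: Millbrook 529/929 = 56.9%, Northfield 71/100 = 71.0% → Northfield
Near-prime: Millbrook 129/268 = 48.1%, Northfield 422/779 = 54.2% → Northfield
Subprime: Millbrook 27/117 = 23.1%, Northfield 333/1179 = 28.2% → Northfield
Overall: Millbrook 685/1314 = 52.1%, Northfield 826/2058 = 40.1% → Millbrook
Northfield wins each credit group but Millbrook wins overall — the comparison reverses. Northfield's applications skew toward subprime, which has a lower base rate.

No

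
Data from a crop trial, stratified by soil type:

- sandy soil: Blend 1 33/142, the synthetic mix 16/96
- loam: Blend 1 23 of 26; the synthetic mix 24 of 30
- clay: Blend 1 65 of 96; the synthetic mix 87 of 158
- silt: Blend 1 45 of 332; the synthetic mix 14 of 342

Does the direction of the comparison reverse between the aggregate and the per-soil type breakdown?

Sandy soil: Blend 1 33/142 = 23.2%, the synthetic mix 16/96 = 16.7% → Blend 1
Loam: Blend 1 23/26 = 88.5%, the synthetic mix 24/30 = 80.0% → Blend 1
Clay: Blend 1 65/96 = 67.7%, the synthetic mix 87/158 = 55.1% → Blend 1
Silt: Blend 1 45/332 = 13.6%, the synthetic mix 14/342 = 4.1% → Blend 1
Overall: Blend 1 166/596 = 27.9%, the synthetic mix 141/626 = 22.5% → Blend 1
Blend 1 wins overall and in every soil group — no reversal.

No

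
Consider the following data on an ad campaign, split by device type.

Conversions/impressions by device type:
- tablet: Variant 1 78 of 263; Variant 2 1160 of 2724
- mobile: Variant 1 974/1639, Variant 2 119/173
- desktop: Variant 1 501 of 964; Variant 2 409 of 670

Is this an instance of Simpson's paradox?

Tablet: Variant 1 78/263 = 29.7%, Variant 2 1160/2724 = 42.6% → Variant 2
Mobile: Variant 1 974/1639 = 59.4%, Variant 2 119/173 = 68.8% → Variant 2
Desktop: Variant 1 501/964 = 52.0%, Variant 2 409/670 = 61.0% → Variant 2
Overall: Variant 1 1553/2866 = 54.2%, Variant 2 1688/3567 = 47.3% → Variant 1
Variant 2 wins each device group but Variant 1 wins overall — the comparison reverses. Variant 2's impressions skew toward tablet, which has a lower base rate.

Yes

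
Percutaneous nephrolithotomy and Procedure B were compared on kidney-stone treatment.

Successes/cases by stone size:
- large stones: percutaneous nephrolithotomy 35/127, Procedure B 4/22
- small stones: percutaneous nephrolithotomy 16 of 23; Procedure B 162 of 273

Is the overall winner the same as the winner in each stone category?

Large stones: percutaneous nephrolithotomy 35/127 = 27.6%, Procedure B 4/22 = 18.2% → percutaneous nephrolithotomy
Small stones: percutaneous nephrolithotomy 16/23 = 69.6%, Procedure B 162/273 = 59.3% → percutaneous nephrolithotomy
Overall: percutaneous nephrolithotomy 51/150 = 34.0%, Procedure B 166/295 = 56.3% → Procedure B
Percutaneous nephrolithotomy wins each stone group but Procedure B wins overall — the comparison reverses. Percutaneous nephrolithotomy's cases skew toward large stones, which has a lower base rate.

No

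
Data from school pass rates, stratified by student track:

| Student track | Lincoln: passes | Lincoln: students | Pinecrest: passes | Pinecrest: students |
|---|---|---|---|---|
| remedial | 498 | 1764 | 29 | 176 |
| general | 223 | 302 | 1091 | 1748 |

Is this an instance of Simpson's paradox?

Remedial: Lincoln 498/1764 = 28.2%, Pinecrest 29/176 = 16.5% → Lincoln
General: Lincoln 223/302 = 73.8%, Pinecrest 1091/1748 = 62.4% → Lincoln
Overall: Lincoln 721/2066 = 34.9%, Pinecrest 1120/1924 = 58.2% → Pinecrest
Lincoln wins each student group but Pinecrest wins overall — the comparison reverses. Lincoln's students skew toward remedial, which has a lower base rate.

Yes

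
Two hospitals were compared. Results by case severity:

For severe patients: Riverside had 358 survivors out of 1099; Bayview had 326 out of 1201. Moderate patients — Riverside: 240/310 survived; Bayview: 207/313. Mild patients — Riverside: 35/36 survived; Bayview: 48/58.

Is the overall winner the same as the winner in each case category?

Yes

Severe: Riverside 358/1099 = 32.6%, Bayview 326/1201 = 27.1% → Riverside
Moderate: Riverside 240/310 = 77.4%, Bayview 207/313 = 66.1% → Riverside
Mild: Riverside 35/36 = 97.2%, Bayview 48/58 = 82.8% → Riverside
Overall: Riverside 633/1445 = 43.8%, Bayview 581/1572 = 37.0% → Riverside
Riverside wins overall and in every case group — no reversal.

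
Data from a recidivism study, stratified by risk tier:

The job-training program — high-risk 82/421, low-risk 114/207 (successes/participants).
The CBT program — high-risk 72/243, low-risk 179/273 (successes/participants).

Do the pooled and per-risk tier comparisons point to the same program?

Yes

High-risk: the job-training program 82/421 = 19.5%, the CBT program 72/243 = 29.6% → the CBT program
Low-risk: the job-training program 114/207 = 55.1%, the CBT program 179/273 = 65.6% → the CBT program
Overall: the job-training program 196/628 = 31.2%, the CBT program 251/516 = 48.6% → the CBT program
The CBT program wins overall and in every risk group — no reversal.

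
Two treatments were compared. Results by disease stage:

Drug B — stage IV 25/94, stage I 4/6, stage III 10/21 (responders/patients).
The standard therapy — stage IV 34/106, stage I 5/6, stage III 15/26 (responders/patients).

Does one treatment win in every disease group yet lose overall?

No

Stage IV: Drug B 25/94 = 26.6%, the standard therapy 34/106 = 32.1% → the standard therapy
Stage I: Drug B 4/6 = 66.7%, the standard therapy 5/6 = 83.3% → the standard therapy
Stage III: Drug B 10/21 = 47.6%, the standard therapy 15/26 = 57.7% → the standard therapy
Overall: Drug B 39/121 = 32.2%, the standard therapy 54/138 = 39.1% → the standard therapy
The standard therapy wins overall and in every disease group — no reversal.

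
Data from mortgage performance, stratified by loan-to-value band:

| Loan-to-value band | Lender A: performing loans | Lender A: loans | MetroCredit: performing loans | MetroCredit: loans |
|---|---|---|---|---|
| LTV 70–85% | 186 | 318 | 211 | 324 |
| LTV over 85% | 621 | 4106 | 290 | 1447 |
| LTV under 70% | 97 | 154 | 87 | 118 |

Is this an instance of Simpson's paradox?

LTV 70–85%: Lender A 186/318 = 58.5%, MetroCredit 211/324 = 65.1% → MetroCredit
LTV over 85%: Lender A 621/4106 = 15.1%, MetroCredit 290/1447 = 20.0% → MetroCredit
LTV under 70%: Lender A 97/154 = 63.0%, MetroCredit 87/118 = 73.7% → MetroCredit
Overall: Lender A 904/4578 = 19.7%, MetroCredit 588/1889 = 31.1% → MetroCredit
MetroCredit wins overall and in every loan-to-value group — no reversal.

No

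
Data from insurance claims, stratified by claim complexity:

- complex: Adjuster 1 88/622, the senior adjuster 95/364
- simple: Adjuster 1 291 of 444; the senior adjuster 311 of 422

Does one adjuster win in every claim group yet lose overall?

No

Complex: Adjuster 1 88/622 = 14.1%, the senior adjuster 95/364 = 26.1% → the senior adjuster
Simple: Adjuster 1 291/444 = 65.5%, the senior adjuster 311/422 = 73.7% → the senior adjuster
Overall: Adjuster 1 379/1066 = 35.6%, the senior adjuster 406/786 = 51.7% → the senior adjuster
The senior adjuster wins overall and in every claim group — no reversal.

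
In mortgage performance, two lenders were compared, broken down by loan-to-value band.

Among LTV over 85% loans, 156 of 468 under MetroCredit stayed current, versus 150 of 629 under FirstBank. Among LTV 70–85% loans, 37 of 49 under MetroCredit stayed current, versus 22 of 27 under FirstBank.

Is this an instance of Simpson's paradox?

LTV over 85%: MetroCredit 156/468 = 33.3%, FirstBank 150/629 = 23.8% → MetroCredit
LTV 70–85%: MetroCredit 37/49 = 75.5%, FirstBank 22/27 = 81.5% → FirstBank
Overall: MetroCredit 193/517 = 37.3%, FirstBank 172/656 = 26.2% → MetroCredit
Neither sweeps: MetroCredit wins 1 of 2 groups, FirstBank wins 1. MetroCredit wins overall but not every group — no Simpson reversal.

No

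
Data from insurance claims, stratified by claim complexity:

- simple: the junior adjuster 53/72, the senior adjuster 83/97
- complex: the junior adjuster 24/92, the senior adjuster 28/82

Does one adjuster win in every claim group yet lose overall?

Simple: the junior adjuster 53/72 = 73.6%, the senior adjuster 83/97 = 85.6% → the senior adjuster
Complex: the junior adjuster 24/92 = 26.1%, the senior adjuster 28/82 = 34.1% → the senior adjuster
Overall: the junior adjuster 77/164 = 47.0%, the senior adjuster 111/179 = 62.0% → the senior adjuster
The senior adjuster wins overall and in every claim group — no reversal.

No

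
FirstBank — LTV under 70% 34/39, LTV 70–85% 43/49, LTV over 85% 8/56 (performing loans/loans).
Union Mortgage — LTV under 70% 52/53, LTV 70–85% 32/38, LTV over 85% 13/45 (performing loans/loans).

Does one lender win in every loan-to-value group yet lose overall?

LTV under 70%: FirstBank 34/39 = 87.2%, Union Mortgage 52/53 = 98.1% → Union Mortgage
LTV 70–85%: FirstBank 43/49 = 87.8%, Union Mortgage 32/38 = 84.2% → FirstBank
LTV over 85%: FirstBank 8/56 = 14.3%, Union Mortgage 13/45 = 28.9% → Union Mortgage
Overall: FirstBank 85/144 = 59.0%, Union Mortgage 97/136 = 71.3% → Union Mortgage
Neither sweeps: FirstBank wins 1 of 3 groups, Union Mortgage wins 2. Union Mortgage wins overall but not every group — no Simpson reversal.

No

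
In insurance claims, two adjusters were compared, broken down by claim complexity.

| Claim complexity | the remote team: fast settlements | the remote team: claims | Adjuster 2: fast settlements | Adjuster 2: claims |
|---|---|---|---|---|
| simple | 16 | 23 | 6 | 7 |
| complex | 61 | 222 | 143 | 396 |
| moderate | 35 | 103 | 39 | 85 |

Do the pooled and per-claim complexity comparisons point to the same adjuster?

Yes

Simple: the remote team 16/23 = 69.6%, Adjuster 2 6/7 = 85.7% → Adjuster 2
Complex: the remote team 61/222 = 27.5%, Adjuster 2 143/396 = 36.1% → Adjuster 2
Moderate: the remote team 35/103 = 34.0%, Adjuster 2 39/85 = 45.9% → Adjuster 2
Overall: the remote team 112/348 = 32.2%, Adjuster 2 188/488 = 38.5% → Adjuster 2
Adjuster 2 wins overall and in every claim group — no reversal.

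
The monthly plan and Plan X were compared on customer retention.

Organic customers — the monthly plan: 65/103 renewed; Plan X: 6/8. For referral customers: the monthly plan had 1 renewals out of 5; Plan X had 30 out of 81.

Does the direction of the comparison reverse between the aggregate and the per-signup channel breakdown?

Organic: the monthly plan 65/103 = 63.1%, Plan X 6/8 = 75.0% → Plan X
Referral: the monthly plan 1/5 = 20.0%, Plan X 30/81 = 37.0% → Plan X
Overall: the monthly plan 66/108 = 61.1%, Plan X 36/89 = 40.4% → the monthly plan
Plan X wins each signup group but the monthly plan wins overall — the comparison reverses. Plan X's customers skew toward referral, which has a lower base rate.

Yes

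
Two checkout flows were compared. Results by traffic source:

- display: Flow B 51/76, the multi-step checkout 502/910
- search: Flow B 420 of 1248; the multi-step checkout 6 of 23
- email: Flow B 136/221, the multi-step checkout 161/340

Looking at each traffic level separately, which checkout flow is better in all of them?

Display: Flow B 51/76 = 67.1%, the multi-step checkout 502/910 = 55.2% → Flow B
Search: Flow B 420/1248 = 33.7%, the multi-step checkout 6/23 = 26.1% → Flow B
Email: Flow B 136/221 = 61.5%, the multi-step checkout 161/340 = 47.4% → Flow B
Flow B has the higher rate in all 3 groups.

Flow B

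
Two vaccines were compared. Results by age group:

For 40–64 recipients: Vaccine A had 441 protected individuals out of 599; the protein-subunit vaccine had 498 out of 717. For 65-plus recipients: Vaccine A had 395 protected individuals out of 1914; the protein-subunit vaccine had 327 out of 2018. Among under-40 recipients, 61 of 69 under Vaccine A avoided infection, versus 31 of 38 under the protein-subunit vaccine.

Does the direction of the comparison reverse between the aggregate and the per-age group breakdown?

No

40–64: Vaccine A 441/599 = 73.6%, the protein-subunit vaccine 498/717 = 69.5% → Vaccine A
65-plus: Vaccine A 395/1914 = 20.6%, the protein-subunit vaccine 327/2018 = 16.2% → Vaccine A
Under-40: Vaccine A 61/69 = 88.4%, the protein-subunit vaccine 31/38 = 81.6% → Vaccine A
Overall: Vaccine A 897/2582 = 34.7%, the protein-subunit vaccine 856/2773 = 30.9% → Vaccine A
Vaccine A wins overall and in every age group — no reversal.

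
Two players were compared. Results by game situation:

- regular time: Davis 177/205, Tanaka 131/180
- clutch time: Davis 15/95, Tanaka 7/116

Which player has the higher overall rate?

Davis

Regular time: Davis 177/205 = 86.3%, Tanaka 131/180 = 72.8% → Davis
Clutch time: Davis 15/95 = 15.8%, Tanaka 7/116 = 6.0% → Davis
Overall: Davis 192/300 = 64.0%, Tanaka 138/296 = 46.6% → Davis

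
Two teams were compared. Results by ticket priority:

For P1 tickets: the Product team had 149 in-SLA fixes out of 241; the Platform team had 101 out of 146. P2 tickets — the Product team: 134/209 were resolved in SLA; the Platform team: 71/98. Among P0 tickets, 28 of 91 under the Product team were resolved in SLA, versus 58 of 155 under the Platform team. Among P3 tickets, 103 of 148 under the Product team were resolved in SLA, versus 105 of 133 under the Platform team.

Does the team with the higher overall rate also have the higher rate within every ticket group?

Yes

P1: the Product team 149/241 = 61.8%, the Platform team 101/146 = 69.2% → the Platform team
P2: the Product team 134/209 = 64.1%, the Platform team 71/98 = 72.4% → the Platform team
P0: the Product team 28/91 = 30.8%, the Platform team 58/155 = 37.4% → the Platform team
P3: the Product team 103/148 = 69.6%, the Platform team 105/133 = 78.9% → the Platform team
Overall: the Product team 414/689 = 60.1%, the Platform team 335/532 = 63.0% → the Platform team
The Platform team wins overall and in every ticket group — no reversal.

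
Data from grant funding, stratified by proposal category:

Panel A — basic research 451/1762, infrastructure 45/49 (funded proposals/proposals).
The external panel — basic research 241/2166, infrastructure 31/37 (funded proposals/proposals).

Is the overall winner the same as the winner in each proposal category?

Basic research: Panel A 451/1762 = 25.6%, the external panel 241/2166 = 11.1% → Panel A
Infrastructure: Panel A 45/49 = 91.8%, the external panel 31/37 = 83.8% → Panel A
Overall: Panel A 496/1811 = 27.4%, the external panel 272/2203 = 12.3% → Panel A
Panel A wins overall and in every proposal group — no reversal.

Yes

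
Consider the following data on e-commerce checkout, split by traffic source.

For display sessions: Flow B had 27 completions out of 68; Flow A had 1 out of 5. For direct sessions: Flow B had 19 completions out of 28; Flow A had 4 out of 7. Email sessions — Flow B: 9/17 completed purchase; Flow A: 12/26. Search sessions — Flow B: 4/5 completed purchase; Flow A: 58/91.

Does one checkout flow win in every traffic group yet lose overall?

Display: Flow B 27/68 = 39.7%, Flow A 1/5 = 20.0% → Flow B
Direct: Flow B 19/28 = 67.9%, Flow A 4/7 = 57.1% → Flow B
Email: Flow B 9/17 = 52.9%, Flow A 12/26 = 46.2% → Flow B
Search: Flow B 4/5 = 80.0%, Flow A 58/91 = 63.7% → Flow B
Overall: Flow B 59/118 = 50.0%, Flow A 75/129 = 58.1% → Flow A
Flow B wins each traffic group but Flow A wins overall — the comparison reverses. Flow B's sessions skew toward display, which has a lower base rate.

Yes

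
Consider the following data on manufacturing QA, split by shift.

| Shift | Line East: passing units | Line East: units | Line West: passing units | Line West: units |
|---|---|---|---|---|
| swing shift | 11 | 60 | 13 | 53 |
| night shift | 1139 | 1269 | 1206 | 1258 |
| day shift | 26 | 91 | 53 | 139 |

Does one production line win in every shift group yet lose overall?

Swing shift: Line East 11/60 = 18.3%, Line West 13/53 = 24.5% → Line West
Night shift: Line East 1139/1269 = 89.8%, Line West 1206/1258 = 95.9% → Line West
Day shift: Line East 26/91 = 28.6%, Line West 53/139 = 38.1% → Line West
Overall: Line East 1176/1420 = 82.8%, Line West 1272/1450 = 87.7% → Line West
Line West wins overall and in every shift group — no reversal.

No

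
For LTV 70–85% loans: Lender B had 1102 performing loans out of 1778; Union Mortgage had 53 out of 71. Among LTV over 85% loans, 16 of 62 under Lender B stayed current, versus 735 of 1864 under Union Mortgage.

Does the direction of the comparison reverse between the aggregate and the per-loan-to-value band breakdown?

Yes

LTV 70–85%: Lender B 1102/1778 = 62.0%, Union Mortgage 53/71 = 74.6% → Union Mortgage
LTV over 85%: Lender B 16/62 = 25.8%, Union Mortgage 735/1864 = 39.4% → Union Mortgage
Overall: Lender B 1118/1840 = 60.8%, Union Mortgage 788/1935 = 40.7% → Lender B
Union Mortgage wins each loan-to-value group but Lender B wins overall — the comparison reverses. Union Mortgage's loans skew toward LTV over 85%, which has a lower base rate.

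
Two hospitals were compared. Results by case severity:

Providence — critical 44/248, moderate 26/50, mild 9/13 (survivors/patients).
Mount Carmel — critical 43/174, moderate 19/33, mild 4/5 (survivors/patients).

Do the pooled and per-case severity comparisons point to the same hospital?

Critical: Providence 44/248 = 17.7%, Mount Carmel 43/174 = 24.7% → Mount Carmel
Moderate: Providence 26/50 = 52.0%, Mount Carmel 19/33 = 57.6% → Mount Carmel
Mild: Providence 9/13 = 69.2%, Mount Carmel 4/5 = 80.0% → Mount Carmel
Overall: Providence 79/311 = 25.4%, Mount Carmel 66/212 = 31.1% → Mount Carmel
Mount Carmel wins overall and in every case group — no reversal.

Yes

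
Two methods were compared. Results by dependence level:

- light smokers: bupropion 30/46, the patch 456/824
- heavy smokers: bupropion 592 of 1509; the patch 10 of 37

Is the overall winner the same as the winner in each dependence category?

Light smokers: bupropion 30/46 = 65.2%, the patch 456/824 = 55.3% → bupropion
Heavy smokers: bupropion 592/1509 = 39.2%, the patch 10/37 = 27.0% → bupropion
Overall: bupropion 622/1555 = 40.0%, the patch 466/861 = 54.1% → the patch
Bupropion wins each dependence group but the patch wins overall — the comparison reverses. Bupropion's participants skew toward heavy smokers, which has a lower base rate.

No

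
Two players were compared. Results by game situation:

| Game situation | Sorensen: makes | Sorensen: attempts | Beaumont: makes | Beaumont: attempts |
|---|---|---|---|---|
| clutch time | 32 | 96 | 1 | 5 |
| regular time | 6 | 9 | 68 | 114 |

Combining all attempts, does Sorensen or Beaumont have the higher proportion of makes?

Clutch time: Sorensen 32/96 = 33.3%, Beaumont 1/5 = 20.0% → Sorensen
Regular time: Sorensen 6/9 = 66.7%, Beaumont 68/114 = 59.6% → Sorensen
Overall: Sorensen 38/105 = 36.2%, Beaumont 69/119 = 58.0% → Beaumont
(Sorensen wins every game group but Beaumont wins overall — Sorensen's attempts skew toward the low-rate clutch time group.)

Beaumont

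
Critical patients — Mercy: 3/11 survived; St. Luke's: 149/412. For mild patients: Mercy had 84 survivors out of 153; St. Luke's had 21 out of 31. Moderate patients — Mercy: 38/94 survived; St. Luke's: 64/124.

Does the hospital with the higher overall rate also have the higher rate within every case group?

Critical: Mercy 3/11 = 27.3%, St. Luke's 149/412 = 36.2% → St. Luke's
Mild: Mercy 84/153 = 54.9%, St. Luke's 21/31 = 67.7% → St. Luke's
Moderate: Mercy 38/94 = 40.4%, St. Luke's 64/124 = 51.6% → St. Luke's
Overall: Mercy 125/258 = 48.4%, St. Luke's 234/567 = 41.3% → Mercy
St. Luke's wins each case group but Mercy wins overall — the comparison reverses. St. Luke's's patients skew toward critical, which has a lower base rate.

No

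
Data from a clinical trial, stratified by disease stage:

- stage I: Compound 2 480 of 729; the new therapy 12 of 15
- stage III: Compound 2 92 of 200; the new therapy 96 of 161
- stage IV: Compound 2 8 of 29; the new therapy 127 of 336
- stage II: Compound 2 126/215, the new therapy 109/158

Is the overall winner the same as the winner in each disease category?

Stage I: Compound 2 480/729 = 65.8%, the new therapy 12/15 = 80.0% → the new therapy
Stage III: Compound 2 92/200 = 46.0%, the new therapy 96/161 = 59.6% → the new therapy
Stage IV: Compound 2 8/29 = 27.6%, the new therapy 127/336 = 37.8% → the new therapy
Stage II: Compound 2 126/215 = 58.6%, the new therapy 109/158 = 69.0% → the new therapy
Overall: Compound 2 706/1173 = 60.2%, the new therapy 344/670 = 51.3% → Compound 2
The new therapy wins each disease group but Compound 2 wins overall — the comparison reverses. The new therapy's patients skew toward stage IV, which has a lower base rate.

No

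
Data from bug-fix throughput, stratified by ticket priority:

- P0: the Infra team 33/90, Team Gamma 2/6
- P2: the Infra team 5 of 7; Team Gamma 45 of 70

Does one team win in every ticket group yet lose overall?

P0: the Infra team 33/90 = 36.7%, Team Gamma 2/6 = 33.3% → the Infra team
P2: the Infra team 5/7 = 71.4%, Team Gamma 45/70 = 64.3% → the Infra team
Overall: the Infra team 38/97 = 39.2%, Team Gamma 47/76 = 61.8% → Team Gamma
The Infra team wins each ticket group but Team Gamma wins overall — the comparison reverses. The Infra team's tickets skew toward P0, which has a lower base rate.

Yes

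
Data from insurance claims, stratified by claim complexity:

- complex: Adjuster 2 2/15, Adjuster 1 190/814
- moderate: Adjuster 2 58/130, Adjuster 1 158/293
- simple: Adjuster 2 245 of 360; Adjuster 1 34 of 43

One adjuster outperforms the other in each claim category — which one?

Adjuster 1

Complex: Adjuster 2 2/15 = 13.3%, Adjuster 1 190/814 = 23.3% → Adjuster 1
Moderate: Adjuster 2 58/130 = 44.6%, Adjuster 1 158/293 = 53.9% → Adjuster 1
Simple: Adjuster 2 245/360 = 68.1%, Adjuster 1 34/43 = 79.1% → Adjuster 1
Adjuster 1 has the higher rate in all 3 groups.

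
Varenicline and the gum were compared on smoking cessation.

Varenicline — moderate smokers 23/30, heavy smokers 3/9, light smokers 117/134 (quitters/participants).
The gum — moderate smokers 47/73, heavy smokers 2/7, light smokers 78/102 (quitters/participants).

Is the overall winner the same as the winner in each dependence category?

Yes

Moderate smokers: varenicline 23/30 = 76.7%, the gum 47/73 = 64.4% → varenicline
Heavy smokers: varenicline 3/9 = 33.3%, the gum 2/7 = 28.6% → varenicline
Light smokers: varenicline 117/134 = 87.3%, the gum 78/102 = 76.5% → varenicline
Overall: varenicline 143/173 = 82.7%, the gum 127/182 = 69.8% → varenicline
Varenicline wins overall and in every dependence group — no reversal.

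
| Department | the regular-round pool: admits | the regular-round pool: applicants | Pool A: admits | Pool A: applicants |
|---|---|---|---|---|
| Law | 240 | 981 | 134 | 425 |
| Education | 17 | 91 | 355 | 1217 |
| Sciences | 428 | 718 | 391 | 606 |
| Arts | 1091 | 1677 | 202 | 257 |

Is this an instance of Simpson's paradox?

Law: the regular-round pool 240/981 = 24.5%, Pool A 134/425 = 31.5% → Pool A
Education: the regular-round pool 17/91 = 18.7%, Pool A 355/1217 = 29.2% → Pool A
Sciences: the regular-round pool 428/718 = 59.6%, Pool A 391/606 = 64.5% → Pool A
Arts: the regular-round pool 1091/1677 = 65.1%, Pool A 202/257 = 78.6% → Pool A
Overall: the regular-round pool 1776/3467 = 51.2%, Pool A 1082/2505 = 43.2% → the regular-round pool
Pool A wins each department group but the regular-round pool wins overall — the comparison reverses. Pool A's applicants skew toward Education, which has a lower base rate.

Yes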